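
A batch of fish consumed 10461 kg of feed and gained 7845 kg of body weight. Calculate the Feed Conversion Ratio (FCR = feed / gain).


FCR = feed consumed / weight gained
FCR = 10461 kg / 7845 kg = 1.33346

1.33346


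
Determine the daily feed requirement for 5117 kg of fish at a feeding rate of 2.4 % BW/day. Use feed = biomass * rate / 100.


Feeding rate fraction = 2.4% / 100 = 0.024
Daily feed = 5117 kg * 0.024 = 122.808 kg/day

122.808 kg/day


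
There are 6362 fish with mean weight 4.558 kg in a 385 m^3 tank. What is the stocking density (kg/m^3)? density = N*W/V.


Total biomass = 6362 fish * 4.558 kg = 28997.996 kg
Density = total biomass / volume = 28997.996 / 385 = 75.3195 kg/m^3

75.3195 kg/m^3


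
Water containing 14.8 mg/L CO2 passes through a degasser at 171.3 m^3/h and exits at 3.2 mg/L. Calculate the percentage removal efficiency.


CO2_out / CO2_in = 3.2 / 14.8 = 0.21621622
Fraction remaining = 0.21621622
efficiency = (1 - 0.21621622) * 100 = 78.3784 %

78.3784 %


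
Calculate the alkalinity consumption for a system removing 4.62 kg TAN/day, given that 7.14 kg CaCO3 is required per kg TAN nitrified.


Alkalinity factor: 7.14 kg CaCO3 consumed per kg TAN nitrified
alk = 4.62 kg TAN * 7.14 = 32.9868 kg CaCO3/day

32.9868 kg CaCO3/day


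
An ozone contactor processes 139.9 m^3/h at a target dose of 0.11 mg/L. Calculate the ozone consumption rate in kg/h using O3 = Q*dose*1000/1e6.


O3 demand (mg/h) = Q * dose * 1000 = 139.9 * 0.11 * 1000 = 15389 mg/h
Convert mg to kg: 15389 / 1e6 = 0.015389 kg/h

0.015389 kg/h


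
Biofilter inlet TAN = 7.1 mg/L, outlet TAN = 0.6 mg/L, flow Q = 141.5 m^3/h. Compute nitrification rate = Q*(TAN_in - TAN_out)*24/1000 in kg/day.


Concentration drop: TAN_in - TAN_out = 7.1 - 0.6 = 6.5 mg/L
Hourly TAN removed = Q * dTAN = 141.5 m^3/h * 6.5 mg/L = 919.75 g/h  (m^3/h * mg/L = g/h)
Daily TAN removed = 919.75 * 24 = 22074 g/day
Convert to kg/day: 22074 / 1000 = 22.074 kg/day

22.074 kg/day


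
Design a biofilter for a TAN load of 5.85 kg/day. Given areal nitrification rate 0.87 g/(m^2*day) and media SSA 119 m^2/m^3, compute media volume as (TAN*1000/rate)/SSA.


A = 5.85*1000 / 0.87 = 6724.1379 m^2
V = 6724.1379 / 119 = 56.5054

56.5054 m^3


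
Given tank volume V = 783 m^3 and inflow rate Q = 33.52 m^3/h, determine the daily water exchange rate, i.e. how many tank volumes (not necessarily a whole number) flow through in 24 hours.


Daily flow volume = 33.52 m^3/h * 24 h = 804.48 m^3/day
Exchanges = daily flow / tank volume = 804.48 / 783 = 1.02743 exchanges/day

1.02743 exchanges/day


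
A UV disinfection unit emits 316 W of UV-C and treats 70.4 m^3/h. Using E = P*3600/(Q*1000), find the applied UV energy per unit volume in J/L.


Energy delivered per hour = 316 W * 3600 s = 1137600 J/h
Volume treated per hour = 70.4 m^3/h * 1000 = 70400 L/h
dose = 1137600 / 70400 = 16.1591 J/L

16.1591 J/L


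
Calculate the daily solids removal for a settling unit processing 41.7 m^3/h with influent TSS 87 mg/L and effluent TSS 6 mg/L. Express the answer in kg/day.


Concentration drop: TSS_in - TSS_out = 87 - 6 = 81 mg/L
Hourly solids removed = Q * dTSS = 41.7 m^3/h * 81 mg/L = 3377.7 g/h  (m^3/h * mg/L = g/h)
Daily solids removed = 3377.7 * 24 = 81064.8 g/day
Convert g to kg: 81064.8 / 1000 = 81.0648 kg/day

81.0648 kg/day


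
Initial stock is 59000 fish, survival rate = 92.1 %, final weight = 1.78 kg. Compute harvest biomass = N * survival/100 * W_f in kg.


Survivors = 59000 * 92.1/100 = 54339 fish
Harvest biomass = survivors * W_f = 54339 * 1.78 = 96723.42 kg

96723.42 kg


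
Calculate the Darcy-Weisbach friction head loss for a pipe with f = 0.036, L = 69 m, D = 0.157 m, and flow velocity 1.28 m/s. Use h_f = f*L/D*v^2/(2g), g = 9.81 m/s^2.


v^2 = 1.28^2 = 1.6384 m^2/s^2
L/D = 69/0.157 = 439.49045
h_f = f*(L/D)*v^2/(2g) = 0.036 * 439.49045 * 1.6384 / 19.62 = 1.32121 m

1.32121 m


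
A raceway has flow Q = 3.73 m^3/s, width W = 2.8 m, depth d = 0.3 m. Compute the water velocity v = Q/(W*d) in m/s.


Cross-sectional area = W * d = 2.8 * 0.3 = 0.84 m^2
Velocity = Q / A = 3.73 / 0.84 = 4.44048 m/s

4.44048 m/s


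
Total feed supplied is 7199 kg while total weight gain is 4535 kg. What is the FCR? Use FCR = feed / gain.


FCR = feed consumed / weight gained
FCR = 7199 kg / 4535 kg = 1.58743

1.58743


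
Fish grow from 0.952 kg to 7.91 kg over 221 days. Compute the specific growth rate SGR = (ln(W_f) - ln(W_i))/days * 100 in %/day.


ln(W_f) = ln(7.91) = 2.0681278
ln(W_i) = ln(0.952) = -0.049190244
ln(W_f) - ln(W_i) = 2.0681278 - -0.049190244 = 2.117318
SGR = 2.117318 / 221 * 100 = 0.958062 %/day

0.958062 %/day


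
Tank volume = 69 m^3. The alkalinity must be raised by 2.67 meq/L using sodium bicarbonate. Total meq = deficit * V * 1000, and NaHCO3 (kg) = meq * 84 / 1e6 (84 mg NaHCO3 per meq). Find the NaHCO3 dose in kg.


Tank volume in L = 69 m^3 * 1000 = 69000 L
Total meq required = 2.67 meq/L * 69000 L = 184230 meq
NaHCO3 mass = 184230 meq * 84 mg/meq / 1e6 = 15.4753 kg

15.4753 kg


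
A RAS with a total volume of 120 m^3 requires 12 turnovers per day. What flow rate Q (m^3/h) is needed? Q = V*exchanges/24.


Daily recirculation volume = 120 m^3 * 12 = 1440 m^3/day
Flow rate Q = daily volume / 24 h = 1440 / 24 = 60 m^3/h

60 m^3/h


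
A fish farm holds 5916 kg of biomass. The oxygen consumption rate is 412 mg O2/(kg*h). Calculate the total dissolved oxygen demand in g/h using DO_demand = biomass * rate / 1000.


Total O2 consumption (mg/h) = 5916 kg * 412 mg/(kg*h) = 2437392 mg/h
Convert to g/h: 2437392 / 1000 = 2437.392 g/h

2437.392 g/h


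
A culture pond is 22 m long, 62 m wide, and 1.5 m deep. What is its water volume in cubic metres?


Base area = L * W = 22 * 62 = 1364 m^2
Volume = area * depth = 1364 * 1.5 = 2046 m^3

2046 m^3


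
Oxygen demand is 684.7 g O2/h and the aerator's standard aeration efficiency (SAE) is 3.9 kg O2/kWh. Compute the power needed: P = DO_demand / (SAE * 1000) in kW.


SAE in g O2/kWh = 3.9 * 1000 = 3900 g/kWh
P = DO_demand / SAE_g = 684.7 / 3900 = 0.175564 kW

0.175564 kW


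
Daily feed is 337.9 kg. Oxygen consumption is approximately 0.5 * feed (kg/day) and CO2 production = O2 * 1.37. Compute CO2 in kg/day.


O2 = 337.9 * 0.5 = 168.95
CO2 = 168.95 * 1.37 = 231.4615

231.4615 kg/day


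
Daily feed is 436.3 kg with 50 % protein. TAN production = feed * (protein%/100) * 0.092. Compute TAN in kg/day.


Protein in feed = 436.3 * 50/100 = 218.15 kg/day
TAN = protein * 0.092 = 218.15 * 0.092 = 20.0698 kg/day

20.0698 kg/day


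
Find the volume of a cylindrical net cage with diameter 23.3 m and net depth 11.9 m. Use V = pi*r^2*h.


r = d/2 = 23.3/2 = 11.65 m
Base area = pi*r^2 = pi*11.65^2 = 426.38481 m^2
Volume = 426.38481 * 11.9 = 5073.98 m^3

5073.98 m^3


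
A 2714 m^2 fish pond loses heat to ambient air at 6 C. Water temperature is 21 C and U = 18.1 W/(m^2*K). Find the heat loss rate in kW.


Temperature difference dT = 21 - 6 = 15 K
Heat loss (W) = U * A * dT = 18.1 * 2714 * 15 = 736851 W
Convert to kW: 736851 / 1000 = 736.851 kW

736.851 kW


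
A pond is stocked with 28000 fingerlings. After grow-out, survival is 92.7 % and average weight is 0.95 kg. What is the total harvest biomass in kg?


Survivors = 28000 * 92.7/100 = 25956 fish
Harvest biomass = survivors * W_f = 25956 * 0.95 = 24658.2 kg

24658.2 kg


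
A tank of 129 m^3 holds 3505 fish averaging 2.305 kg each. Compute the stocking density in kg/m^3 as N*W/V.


Total biomass = 3505 fish * 2.305 kg = 8079.025 kg
Density = total biomass / volume = 8079.025 / 129 = 62.6281 kg/m^3

62.6281 kg/m^3


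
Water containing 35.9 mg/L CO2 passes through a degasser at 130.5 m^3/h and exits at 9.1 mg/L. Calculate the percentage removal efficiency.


CO2_out / CO2_in = 9.1 / 35.9 = 0.25348189
Fraction remaining = 0.25348189
efficiency = (1 - 0.25348189) * 100 = 74.6518 %

74.6518 %


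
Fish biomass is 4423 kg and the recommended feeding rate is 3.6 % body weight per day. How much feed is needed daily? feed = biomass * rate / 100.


Feeding rate fraction = 3.6% / 100 = 0.036
Daily feed = 4423 kg * 0.036 = 159.228 kg/day

159.228 kg/day


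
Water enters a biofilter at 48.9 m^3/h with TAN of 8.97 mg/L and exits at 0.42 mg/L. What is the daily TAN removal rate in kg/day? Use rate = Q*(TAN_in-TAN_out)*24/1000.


Concentration drop: TAN_in - TAN_out = 8.97 - 0.42 = 8.55 mg/L
Hourly TAN removed = Q * dTAN = 48.9 m^3/h * 8.55 mg/L = 418.095 g/h  (m^3/h * mg/L = g/h)
Daily TAN removed = 418.095 * 24 = 10034.28 g/day
Convert to kg/day: 10034.28 / 1000 = 10.03428 kg/day

10.03428 kg/day


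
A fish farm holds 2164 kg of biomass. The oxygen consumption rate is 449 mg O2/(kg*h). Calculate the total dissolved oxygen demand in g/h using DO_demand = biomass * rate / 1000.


Total O2 consumption (mg/h) = 2164 kg * 449 mg/(kg*h) = 971636 mg/h
Convert to g/h: 971636 / 1000 = 971.636 g/h

971.636 g/h


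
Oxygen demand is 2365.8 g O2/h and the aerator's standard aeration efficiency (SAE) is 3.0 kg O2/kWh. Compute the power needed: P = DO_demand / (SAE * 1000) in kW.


SAE in g O2/kWh = 3.0 * 1000 = 3000 g/kWh
P = DO_demand / SAE_g = 2365.8 / 3000 = 0.7886 kW

0.7886 kW


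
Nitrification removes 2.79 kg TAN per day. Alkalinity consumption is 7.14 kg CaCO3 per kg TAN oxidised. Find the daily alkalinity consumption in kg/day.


Alkalinity factor: 7.14 kg CaCO3 consumed per kg TAN nitrified
alk = 2.79 kg TAN * 7.14 = 19.9206 kg CaCO3/day

19.9206 kg CaCO3/day


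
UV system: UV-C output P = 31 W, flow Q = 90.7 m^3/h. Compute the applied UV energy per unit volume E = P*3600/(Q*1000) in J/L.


Energy delivered per hour = 31 W * 3600 s = 111600 J/h
Volume treated per hour = 90.7 m^3/h * 1000 = 90700 L/h
dose = 111600 / 90700 = 1.23043 J/L

1.23043 J/L


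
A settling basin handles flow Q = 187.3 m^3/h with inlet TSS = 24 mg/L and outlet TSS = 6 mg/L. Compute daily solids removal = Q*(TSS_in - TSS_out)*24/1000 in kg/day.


Concentration drop: TSS_in - TSS_out = 24 - 6 = 18 mg/L
Hourly solids removed = Q * dTSS = 187.3 m^3/h * 18 mg/L = 3371.4 g/h  (m^3/h * mg/L = g/h)
Daily solids removed = 3371.4 * 24 = 80913.6 g/day
Convert g to kg: 80913.6 / 1000 = 80.9136 kg/day

80.9136 kg/day


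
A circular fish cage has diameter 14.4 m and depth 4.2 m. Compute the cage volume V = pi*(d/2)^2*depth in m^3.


r = d/2 = 14.4/2 = 7.2 m
Base area = pi*r^2 = pi*7.2^2 = 162.86016 m^2
Volume = 162.86016 * 4.2 = 684.013 m^3

684.013 m^3


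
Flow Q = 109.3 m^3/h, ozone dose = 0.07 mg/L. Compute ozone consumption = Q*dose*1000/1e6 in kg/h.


O3 demand (mg/h) = Q * dose * 1000 = 109.3 * 0.07 * 1000 = 7651 mg/h
Convert mg to kg: 7651 / 1e6 = 0.007651 kg/h

0.007651 kg/h


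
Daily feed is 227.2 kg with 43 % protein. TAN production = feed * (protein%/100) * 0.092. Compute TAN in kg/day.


Protein in feed = 227.2 * 43/100 = 97.696 kg/day
TAN = protein * 0.092 = 97.696 * 0.092 = 8.988032 kg/day

8.988032 kg/day


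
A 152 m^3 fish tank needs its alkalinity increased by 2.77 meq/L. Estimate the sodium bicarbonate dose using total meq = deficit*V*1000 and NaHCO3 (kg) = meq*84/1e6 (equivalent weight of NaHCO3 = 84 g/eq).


Tank volume in L = 152 m^3 * 1000 = 152000 L
Total meq required = 2.77 meq/L * 152000 L = 421040 meq
NaHCO3 mass = 421040 meq * 84 mg/meq / 1e6 = 35.3674 kg

35.3674 kg


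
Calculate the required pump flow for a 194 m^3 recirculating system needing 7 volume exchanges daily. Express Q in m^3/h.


Daily recirculation volume = 194 m^3 * 7 = 1358 m^3/day
Flow rate Q = daily volume / 24 h = 1358 / 24 = 56.5833 m^3/h

56.5833 m^3/h


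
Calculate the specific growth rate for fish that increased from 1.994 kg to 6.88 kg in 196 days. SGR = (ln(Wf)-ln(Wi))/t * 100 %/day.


ln(W_f) = ln(6.88) = 1.9286187
ln(W_i) = ln(1.994) = 0.69014267
ln(W_f) - ln(W_i) = 1.9286187 - 0.69014267 = 1.238476
SGR = 1.238476 / 196 * 100 = 0.631876 %/day

0.631876 %/day


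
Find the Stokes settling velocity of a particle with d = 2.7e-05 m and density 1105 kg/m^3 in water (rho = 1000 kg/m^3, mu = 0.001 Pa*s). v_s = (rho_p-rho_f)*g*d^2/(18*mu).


Density difference: rho_p - rho_f = 1105 - 1000 = 105 kg/m^3
d^2 = (2.7e-05)^2 = 7.29e-10 m^2
Numerator = (rho_p - rho_f) * g * d^2 = 105 * 9.81 * 7.29e-10 = 7.5090645e-07
Denominator = 18 * mu = 18 * 0.001 = 0.018
v_s = 7.5090645e-07 / 0.018 = 4.1717e-05 m/s
Check: Re = rho_f * v_s * d / mu = 1000 * 4.1717e-05 * 2.7e-05 / 0.001 = 0.00113 < 1, so Stokes' law applies.

4.1717e-05 m/s


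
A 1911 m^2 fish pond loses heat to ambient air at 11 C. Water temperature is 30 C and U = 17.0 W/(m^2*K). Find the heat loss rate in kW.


Temperature difference dT = 30 - 11 = 19 K
Heat loss (W) = U * A * dT = 17.0 * 1911 * 19 = 617253 W
Convert to kW: 617253 / 1000 = 617.253 kW

617.253 kW


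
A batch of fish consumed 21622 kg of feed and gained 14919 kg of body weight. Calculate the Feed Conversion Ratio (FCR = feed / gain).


FCR = feed consumed / weight gained
FCR = 21622 kg / 14919 kg = 1.44929

1.44929


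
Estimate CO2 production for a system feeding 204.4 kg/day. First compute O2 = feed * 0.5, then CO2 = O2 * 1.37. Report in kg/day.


O2 = 204.4 * 0.5 = 102.2
CO2 = 102.2 * 1.37 = 140.014

140.014 kg/day


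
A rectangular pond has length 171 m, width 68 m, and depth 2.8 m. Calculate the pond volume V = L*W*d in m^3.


Base area = L * W = 171 * 68 = 11628 m^2
Volume = area * depth = 11628 * 2.8 = 32558.4 m^3

32558.4 m^3


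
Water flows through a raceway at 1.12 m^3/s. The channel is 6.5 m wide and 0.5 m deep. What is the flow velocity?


Cross-sectional area = W * d = 6.5 * 0.5 = 3.25 m^2
Velocity = Q / A = 1.12 / 3.25 = 0.344615 m/s

0.344615 m/s


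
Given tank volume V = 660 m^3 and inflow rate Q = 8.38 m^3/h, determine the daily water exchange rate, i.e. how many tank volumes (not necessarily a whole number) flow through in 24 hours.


Daily flow volume = 8.38 m^3/h * 24 h = 201.12 m^3/day
Exchanges = daily flow / tank volume = 201.12 / 660 = 0.304727 exchanges/day

0.304727 exchanges/day


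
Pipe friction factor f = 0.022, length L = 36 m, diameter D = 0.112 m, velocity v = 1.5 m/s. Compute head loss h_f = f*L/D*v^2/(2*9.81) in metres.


v^2 = 1.5^2 = 2.25 m^2/s^2
L/D = 36/0.112 = 321.42857
h_f = f*(L/D)*v^2/(2g) = 0.022 * 321.42857 * 2.25 / 19.62 = 0.810944 m

0.810944 m


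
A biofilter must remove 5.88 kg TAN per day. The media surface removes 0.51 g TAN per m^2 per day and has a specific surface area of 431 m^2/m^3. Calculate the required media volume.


A = 5.88*1000 / 0.51 = 11529.412 m^2
V = 11529.412 / 431 = 26.7504

26.7504 m^3


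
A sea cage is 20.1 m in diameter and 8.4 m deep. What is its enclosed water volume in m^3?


r = d/2 = 20.1/2 = 10.05 m
Base area = pi*r^2 = pi*10.05^2 = 317.30871 m^2
Volume = 317.30871 * 8.4 = 2665.39 m^3

2665.39 m^3


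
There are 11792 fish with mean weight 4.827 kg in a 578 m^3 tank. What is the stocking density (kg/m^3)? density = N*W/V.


Total biomass = 11792 fish * 4.827 kg = 56919.984 kg
Density = total biomass / volume = 56919.984 / 578 = 98.4775 kg/m^3

98.4775 kg/m^3


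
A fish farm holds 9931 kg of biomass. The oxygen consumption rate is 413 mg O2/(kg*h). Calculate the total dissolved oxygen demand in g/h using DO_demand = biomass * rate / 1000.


Total O2 consumption (mg/h) = 9931 kg * 413 mg/(kg*h) = 4101503 mg/h
Convert to g/h: 4101503 / 1000 = 4101.503 g/h

4101.503 g/h


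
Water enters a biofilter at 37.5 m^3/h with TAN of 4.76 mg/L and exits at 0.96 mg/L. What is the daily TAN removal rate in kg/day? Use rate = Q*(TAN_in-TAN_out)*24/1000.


Concentration drop: TAN_in - TAN_out = 4.76 - 0.96 = 3.8 mg/L
Hourly TAN removed = Q * dTAN = 37.5 m^3/h * 3.8 mg/L = 142.5 g/h  (m^3/h * mg/L = g/h)
Daily TAN removed = 142.5 * 24 = 3420 g/day
Convert to kg/day: 3420 / 1000 = 3.42 kg/day

3.42 kg/day


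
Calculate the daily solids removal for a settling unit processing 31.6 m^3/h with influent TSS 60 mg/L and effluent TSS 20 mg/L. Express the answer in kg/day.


Concentration drop: TSS_in - TSS_out = 60 - 20 = 40 mg/L
Hourly solids removed = Q * dTSS = 31.6 m^3/h * 40 mg/L = 1264 g/h  (m^3/h * mg/L = g/h)
Daily solids removed = 1264 * 24 = 30336 g/day
Convert g to kg: 30336 / 1000 = 30.336 kg/day

30.336 kg/day


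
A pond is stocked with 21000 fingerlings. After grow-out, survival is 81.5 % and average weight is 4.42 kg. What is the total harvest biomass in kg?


Survivors = 21000 * 81.5/100 = 17115 fish
Harvest biomass = survivors * W_f = 17115 * 4.42 = 75648.3 kg

75648.3 kg


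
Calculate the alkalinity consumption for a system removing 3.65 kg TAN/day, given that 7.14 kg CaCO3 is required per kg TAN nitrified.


Alkalinity factor: 7.14 kg CaCO3 consumed per kg TAN nitrified
alk = 3.65 kg TAN * 7.14 = 26.061 kg CaCO3/day

26.061 kg CaCO3/day


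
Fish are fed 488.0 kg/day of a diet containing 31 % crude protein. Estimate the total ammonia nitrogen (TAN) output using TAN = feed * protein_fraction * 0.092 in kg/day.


Protein in feed = 488.0 * 31/100 = 151.28 kg/day
TAN = protein * 0.092 = 151.28 * 0.092 = 13.91776 kg/day

13.91776 kg/day


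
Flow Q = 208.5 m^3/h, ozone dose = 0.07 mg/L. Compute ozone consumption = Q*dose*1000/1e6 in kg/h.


O3 demand (mg/h) = Q * dose * 1000 = 208.5 * 0.07 * 1000 = 14595 mg/h
Convert mg to kg: 14595 / 1e6 = 0.014595 kg/h

0.014595 kg/h


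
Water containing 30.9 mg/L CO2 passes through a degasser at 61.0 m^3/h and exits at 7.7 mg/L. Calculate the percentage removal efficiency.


CO2_out / CO2_in = 7.7 / 30.9 = 0.24919094
Fraction remaining = 0.24919094
efficiency = (1 - 0.24919094) * 100 = 75.0809 %

75.0809 %


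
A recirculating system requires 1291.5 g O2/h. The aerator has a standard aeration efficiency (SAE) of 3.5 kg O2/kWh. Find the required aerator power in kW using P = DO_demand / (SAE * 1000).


SAE in g O2/kWh = 3.5 * 1000 = 3500 g/kWh
P = DO_demand / SAE_g = 1291.5 / 3500 = 0.369 kW

0.369 kW


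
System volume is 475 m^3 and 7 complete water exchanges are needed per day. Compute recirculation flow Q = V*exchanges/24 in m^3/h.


Daily recirculation volume = 475 m^3 * 7 = 3325 m^3/day
Flow rate Q = daily volume / 24 h = 3325 / 24 = 138.542 m^3/h

138.542 m^3/h


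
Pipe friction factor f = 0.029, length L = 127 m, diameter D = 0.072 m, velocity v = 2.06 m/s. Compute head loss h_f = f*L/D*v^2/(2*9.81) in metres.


v^2 = 2.06^2 = 4.2436 m^2/s^2
L/D = 127/0.072 = 1763.8889
h_f = f*(L/D)*v^2/(2g) = 0.029 * 1763.8889 * 4.2436 / 19.62 = 11.0638 m

11.0638 m


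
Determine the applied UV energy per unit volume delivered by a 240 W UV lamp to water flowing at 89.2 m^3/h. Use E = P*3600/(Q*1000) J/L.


Energy delivered per hour = 240 W * 3600 s = 864000 J/h
Volume treated per hour = 89.2 m^3/h * 1000 = 89200 L/h
dose = 864000 / 89200 = 9.6861 J/L

9.6861 J/L


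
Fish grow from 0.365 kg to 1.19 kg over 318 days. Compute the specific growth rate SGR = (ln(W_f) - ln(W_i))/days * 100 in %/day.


ln(W_f) = ln(1.19) = 0.17395331
ln(W_i) = ln(0.365) = -1.0078579
ln(W_f) - ln(W_i) = 0.17395331 - -1.0078579 = 1.1818112
SGR = 1.1818112 / 318 * 100 = 0.371639 %/day

0.371639 %/day


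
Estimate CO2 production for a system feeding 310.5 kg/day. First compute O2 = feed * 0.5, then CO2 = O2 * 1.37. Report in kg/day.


O2 = 310.5 * 0.5 = 155.25
CO2 = 155.25 * 1.37 = 212.6925

212.6925 kg/day


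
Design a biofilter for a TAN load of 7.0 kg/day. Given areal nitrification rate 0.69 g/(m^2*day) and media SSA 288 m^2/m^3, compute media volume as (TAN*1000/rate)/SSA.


A = 7.0*1000 / 0.69 = 10144.928 m^2
V = 10144.928 / 288 = 35.2254

35.2254 m^3


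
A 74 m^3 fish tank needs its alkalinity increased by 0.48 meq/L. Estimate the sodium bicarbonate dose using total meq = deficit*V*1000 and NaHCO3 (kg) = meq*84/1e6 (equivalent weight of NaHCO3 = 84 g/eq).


Tank volume in L = 74 m^3 * 1000 = 74000 L
Total meq required = 0.48 meq/L * 74000 L = 35520 meq
NaHCO3 mass = 35520 meq * 84 mg/meq / 1e6 = 2.98368 kg

2.98368 kg


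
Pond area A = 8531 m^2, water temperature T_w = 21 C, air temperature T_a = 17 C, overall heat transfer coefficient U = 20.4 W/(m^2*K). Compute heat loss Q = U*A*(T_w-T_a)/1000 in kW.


Temperature difference dT = 21 - 17 = 4 K
Heat loss (W) = U * A * dT = 20.4 * 8531 * 4 = 696129.6 W
Convert to kW: 696129.6 / 1000 = 696.1296 kW

696.1296 kW


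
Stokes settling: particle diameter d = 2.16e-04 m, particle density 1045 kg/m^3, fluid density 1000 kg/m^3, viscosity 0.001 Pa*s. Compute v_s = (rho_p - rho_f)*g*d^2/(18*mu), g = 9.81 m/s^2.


Density difference: rho_p - rho_f = 1045 - 1000 = 45 kg/m^3
d^2 = (2.16e-04)^2 = 4.6656e-08 m^2
Numerator = (rho_p - rho_f) * g * d^2 = 45 * 9.81 * 4.6656e-08 = 2.0596291e-05
Denominator = 18 * mu = 18 * 0.001 = 0.018
v_s = 2.0596291e-05 / 0.018 = 0.00114424 m/s
Check: Re = rho_f * v_s * d / mu = 1000 * 0.00114424 * 2.16e-04 / 0.001 = 0.247 < 1, so Stokes' law applies.

0.00114424 m/s


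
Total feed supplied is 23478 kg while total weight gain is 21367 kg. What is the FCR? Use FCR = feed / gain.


FCR = feed consumed / weight gained
FCR = 23478 kg / 21367 kg = 1.0988

1.0988


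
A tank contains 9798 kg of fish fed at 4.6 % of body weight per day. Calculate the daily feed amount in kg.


Feeding rate fraction = 4.6% / 100 = 0.046
Daily feed = 9798 kg * 0.046 = 450.708 kg/day

450.708 kg/day


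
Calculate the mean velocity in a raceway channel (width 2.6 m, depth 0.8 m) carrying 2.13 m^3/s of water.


Cross-sectional area = W * d = 2.6 * 0.8 = 2.08 m^2
Velocity = Q / A = 2.13 / 2.08 = 1.02404 m/s

1.02404 m/s


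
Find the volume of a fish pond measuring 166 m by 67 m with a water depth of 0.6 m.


Base area = L * W = 166 * 67 = 11122 m^2
Volume = area * depth = 11122 * 0.6 = 6673.2 m^3

6673.2 m^3


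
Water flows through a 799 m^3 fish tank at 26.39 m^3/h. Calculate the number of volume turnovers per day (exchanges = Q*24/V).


Daily flow volume = 26.39 m^3/h * 24 h = 633.36 m^3/day
Exchanges = daily flow / tank volume = 633.36 / 799 = 0.792691 exchanges/day

0.792691 exchanges/day


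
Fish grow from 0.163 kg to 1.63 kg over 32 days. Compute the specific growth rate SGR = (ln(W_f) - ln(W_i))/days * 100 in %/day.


ln(W_f) = ln(1.63) = 0.48858001
ln(W_i) = ln(0.163) = -1.8140051
ln(W_f) - ln(W_i) = 0.48858001 - -1.8140051 = 2.3025851
SGR = 2.3025851 / 32 * 100 = 7.19558 %/day

7.19558 %/day


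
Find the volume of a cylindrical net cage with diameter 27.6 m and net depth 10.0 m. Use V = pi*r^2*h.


r = d/2 = 27.6/2 = 13.8 m
Base area = pi*r^2 = pi*13.8^2 = 598.2849 m^2
Volume = 598.2849 * 10.0 = 5982.85 m^3

5982.85 m^3


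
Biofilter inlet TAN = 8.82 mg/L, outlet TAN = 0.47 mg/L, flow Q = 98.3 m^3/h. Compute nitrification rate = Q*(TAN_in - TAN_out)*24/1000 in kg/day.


Concentration drop: TAN_in - TAN_out = 8.82 - 0.47 = 8.35 mg/L
Hourly TAN removed = Q * dTAN = 98.3 m^3/h * 8.35 mg/L = 820.805 g/h  (m^3/h * mg/L = g/h)
Daily TAN removed = 820.805 * 24 = 19699.32 g/day
Convert to kg/day: 19699.32 / 1000 = 19.69932 kg/day

19.69932 kg/day


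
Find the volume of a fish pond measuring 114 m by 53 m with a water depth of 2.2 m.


Base area = L * W = 114 * 53 = 6042 m^2
Volume = area * depth = 6042 * 2.2 = 13292.4 m^3

13292.4 m^3


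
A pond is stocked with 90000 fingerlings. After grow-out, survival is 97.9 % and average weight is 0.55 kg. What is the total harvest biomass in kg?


Survivors = 90000 * 97.9/100 = 88110 fish
Harvest biomass = survivors * W_f = 88110 * 0.55 = 48460.5 kg

48460.5 kg


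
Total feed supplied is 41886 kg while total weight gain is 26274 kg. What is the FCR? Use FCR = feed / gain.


FCR = feed consumed / weight gained
FCR = 41886 kg / 26274 kg = 1.5942

1.5942


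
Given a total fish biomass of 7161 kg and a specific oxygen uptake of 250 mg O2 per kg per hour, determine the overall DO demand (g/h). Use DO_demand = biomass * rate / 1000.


Total O2 consumption (mg/h) = 7161 kg * 250 mg/(kg*h) = 1790250 mg/h
Convert to g/h: 1790250 / 1000 = 1790.25 g/h

1790.25 g/h


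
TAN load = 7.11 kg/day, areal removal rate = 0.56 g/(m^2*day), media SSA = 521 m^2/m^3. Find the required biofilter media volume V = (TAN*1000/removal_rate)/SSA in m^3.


A = 7.11*1000 / 0.56 = 12696.429 m^2
V = 12696.429 / 521 = 24.3693

24.3693 m^3


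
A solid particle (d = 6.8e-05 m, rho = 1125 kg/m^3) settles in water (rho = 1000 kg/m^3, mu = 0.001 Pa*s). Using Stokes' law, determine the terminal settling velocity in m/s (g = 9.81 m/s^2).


Density difference: rho_p - rho_f = 1125 - 1000 = 125 kg/m^3
d^2 = (6.8e-05)^2 = 4.624e-09 m^2
Numerator = (rho_p - rho_f) * g * d^2 = 125 * 9.81 * 4.624e-09 = 5.67018e-06
Denominator = 18 * mu = 18 * 0.001 = 0.018
v_s = 5.67018e-06 / 0.018 = 3.1501e-04 m/s
Check: Re = rho_f * v_s * d / mu = 1000 * 3.1501e-04 * 6.8e-05 / 0.001 = 0.0214 < 1, so Stokes' law applies.

3.1501e-04 m/s


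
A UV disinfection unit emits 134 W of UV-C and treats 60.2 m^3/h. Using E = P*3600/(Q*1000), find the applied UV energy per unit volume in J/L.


Energy delivered per hour = 134 W * 3600 s = 482400 J/h
Volume treated per hour = 60.2 m^3/h * 1000 = 60200 L/h
dose = 482400 / 60200 = 8.01329 J/L

8.01329 J/L


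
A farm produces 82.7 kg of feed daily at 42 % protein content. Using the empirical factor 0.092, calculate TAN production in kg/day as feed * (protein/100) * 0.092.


Protein in feed = 82.7 * 42/100 = 34.734 kg/day
TAN = protein * 0.092 = 34.734 * 0.092 = 3.195528 kg/day

3.195528 kg/day


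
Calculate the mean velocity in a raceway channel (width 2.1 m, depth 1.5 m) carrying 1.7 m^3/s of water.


Cross-sectional area = W * d = 2.1 * 1.5 = 3.15 m^2
Velocity = Q / A = 1.7 / 3.15 = 0.539683 m/s

0.539683 m/s


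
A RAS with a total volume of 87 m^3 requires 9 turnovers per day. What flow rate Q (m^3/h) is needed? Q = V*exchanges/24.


Daily recirculation volume = 87 m^3 * 9 = 783 m^3/day
Flow rate Q = daily volume / 24 h = 783 / 24 = 32.625 m^3/h

32.625 m^3/h


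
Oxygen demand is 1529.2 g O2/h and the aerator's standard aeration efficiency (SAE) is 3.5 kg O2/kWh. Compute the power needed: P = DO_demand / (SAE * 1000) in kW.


SAE in g O2/kWh = 3.5 * 1000 = 3500 g/kWh
P = DO_demand / SAE_g = 1529.2 / 3500 = 0.436914 kW

0.436914 kW


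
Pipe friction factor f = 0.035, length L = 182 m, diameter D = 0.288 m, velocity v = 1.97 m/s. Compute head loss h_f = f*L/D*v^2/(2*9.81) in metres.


v^2 = 1.97^2 = 3.8809 m^2/s^2
L/D = 182/0.288 = 631.94444
h_f = f*(L/D)*v^2/(2g) = 0.035 * 631.94444 * 3.8809 / 19.62 = 4.37502 m

4.37502 m


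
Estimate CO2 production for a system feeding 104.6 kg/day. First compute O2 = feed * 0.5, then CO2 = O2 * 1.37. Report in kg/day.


O2 = 104.6 * 0.5 = 52.3
CO2 = 52.3 * 1.37 = 71.651

71.651 kg/day


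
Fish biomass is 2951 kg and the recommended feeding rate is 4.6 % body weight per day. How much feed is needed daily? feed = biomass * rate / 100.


Feeding rate fraction = 4.6% / 100 = 0.046
Daily feed = 2951 kg * 0.046 = 135.746 kg/day

135.746 kg/day


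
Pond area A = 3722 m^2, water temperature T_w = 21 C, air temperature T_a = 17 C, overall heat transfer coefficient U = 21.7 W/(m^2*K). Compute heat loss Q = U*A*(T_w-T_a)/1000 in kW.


Temperature difference dT = 21 - 17 = 4 K
Heat loss (W) = U * A * dT = 21.7 * 3722 * 4 = 323069.6 W
Convert to kW: 323069.6 / 1000 = 323.0696 kW

323.0696 kW


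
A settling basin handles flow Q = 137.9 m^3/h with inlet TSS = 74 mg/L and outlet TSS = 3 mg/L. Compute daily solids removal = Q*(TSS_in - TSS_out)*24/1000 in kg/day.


Concentration drop: TSS_in - TSS_out = 74 - 3 = 71 mg/L
Hourly solids removed = Q * dTSS = 137.9 m^3/h * 71 mg/L = 9790.9 g/h  (m^3/h * mg/L = g/h)
Daily solids removed = 9790.9 * 24 = 234981.6 g/day
Convert g to kg: 234981.6 / 1000 = 234.9816 kg/day

234.9816 kg/day


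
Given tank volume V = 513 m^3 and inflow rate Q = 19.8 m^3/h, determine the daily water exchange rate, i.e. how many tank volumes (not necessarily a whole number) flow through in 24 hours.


Daily flow volume = 19.8 m^3/h * 24 h = 475.2 m^3/day
Exchanges = daily flow / tank volume = 475.2 / 513 = 0.926316 exchanges/day

0.926316 exchanges/day


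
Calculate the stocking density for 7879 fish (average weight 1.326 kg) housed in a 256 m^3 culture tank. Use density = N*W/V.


Total biomass = 7879 fish * 1.326 kg = 10447.554 kg
Density = total biomass / volume = 10447.554 / 256 = 40.8108 kg/m^3

40.8108 kg/m^3


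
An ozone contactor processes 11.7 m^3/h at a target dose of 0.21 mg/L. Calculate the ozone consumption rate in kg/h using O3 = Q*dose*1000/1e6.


O3 demand (mg/h) = Q * dose * 1000 = 11.7 * 0.21 * 1000 = 2457 mg/h
Convert mg to kg: 2457 / 1e6 = 0.002457 kg/h

0.002457 kg/h


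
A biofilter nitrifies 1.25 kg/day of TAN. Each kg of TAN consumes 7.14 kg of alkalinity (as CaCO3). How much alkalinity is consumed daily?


Alkalinity factor: 7.14 kg CaCO3 consumed per kg TAN nitrified
alk = 1.25 kg TAN * 7.14 = 8.925 kg CaCO3/day

8.925 kg CaCO3/day


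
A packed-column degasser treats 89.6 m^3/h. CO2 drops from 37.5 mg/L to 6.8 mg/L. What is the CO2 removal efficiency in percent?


CO2_out / CO2_in = 6.8 / 37.5 = 0.18133333
Fraction remaining = 0.18133333
efficiency = (1 - 0.18133333) * 100 = 81.8667 %

81.8667 %


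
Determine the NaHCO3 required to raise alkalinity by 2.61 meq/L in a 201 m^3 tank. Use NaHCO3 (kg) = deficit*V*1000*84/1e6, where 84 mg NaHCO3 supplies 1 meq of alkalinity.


Tank volume in L = 201 m^3 * 1000 = 201000 L
Total meq required = 2.61 meq/L * 201000 L = 524610 meq
NaHCO3 mass = 524610 meq * 84 mg/meq / 1e6 = 44.0672 kg

44.0672 kg


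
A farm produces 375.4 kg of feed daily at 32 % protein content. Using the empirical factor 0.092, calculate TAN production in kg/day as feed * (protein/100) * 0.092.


Protein in feed = 375.4 * 32/100 = 120.128 kg/day
TAN = protein * 0.092 = 120.128 * 0.092 = 11.051776 kg/day

11.051776 kg/day


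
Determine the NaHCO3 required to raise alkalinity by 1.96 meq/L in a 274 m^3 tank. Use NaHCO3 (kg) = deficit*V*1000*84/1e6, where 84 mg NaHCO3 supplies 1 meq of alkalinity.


Tank volume in L = 274 m^3 * 1000 = 274000 L
Total meq required = 1.96 meq/L * 274000 L = 537040 meq
NaHCO3 mass = 537040 meq * 84 mg/meq / 1e6 = 45.1114 kg

45.1114 kg


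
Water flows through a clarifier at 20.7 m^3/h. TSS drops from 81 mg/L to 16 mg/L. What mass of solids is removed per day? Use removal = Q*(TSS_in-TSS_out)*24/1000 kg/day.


Concentration drop: TSS_in - TSS_out = 81 - 16 = 65 mg/L
Hourly solids removed = Q * dTSS = 20.7 m^3/h * 65 mg/L = 1345.5 g/h  (m^3/h * mg/L = g/h)
Daily solids removed = 1345.5 * 24 = 32292 g/day
Convert g to kg: 32292 / 1000 = 32.292 kg/day

32.292 kg/day


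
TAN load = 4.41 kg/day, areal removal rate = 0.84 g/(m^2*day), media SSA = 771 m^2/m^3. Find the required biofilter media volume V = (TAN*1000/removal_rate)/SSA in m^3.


A = 4.41*1000 / 0.84 = 5250 m^2
V = 5250 / 771 = 6.80934

6.80934 m^3


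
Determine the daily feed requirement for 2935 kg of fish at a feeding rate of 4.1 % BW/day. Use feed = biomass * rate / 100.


Feeding rate fraction = 4.1% / 100 = 0.041
Daily feed = 2935 kg * 0.041 = 120.335 kg/day

120.335 kg/day


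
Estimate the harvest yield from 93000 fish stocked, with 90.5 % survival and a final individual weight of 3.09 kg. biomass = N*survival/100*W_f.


Survivors = 93000 * 90.5/100 = 84165 fish
Harvest biomass = survivors * W_f = 84165 * 3.09 = 260069.85 kg

260069.85 kg


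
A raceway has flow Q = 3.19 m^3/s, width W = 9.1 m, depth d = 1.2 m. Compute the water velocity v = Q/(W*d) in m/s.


Cross-sectional area = W * d = 9.1 * 1.2 = 10.92 m^2
Velocity = Q / A = 3.19 / 10.92 = 0.292125 m/s

0.292125 m/s


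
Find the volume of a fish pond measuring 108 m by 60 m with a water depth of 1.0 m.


Base area = L * W = 108 * 60 = 6480 m^2
Volume = area * depth = 6480 * 1.0 = 6480 m^3

6480 m^3


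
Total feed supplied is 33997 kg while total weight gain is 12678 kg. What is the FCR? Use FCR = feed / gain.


FCR = feed consumed / weight gained
FCR = 33997 kg / 12678 kg = 2.68157

2.68157


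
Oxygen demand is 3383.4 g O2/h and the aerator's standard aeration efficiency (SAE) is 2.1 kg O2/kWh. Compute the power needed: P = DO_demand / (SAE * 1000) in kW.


SAE in g O2/kWh = 2.1 * 1000 = 2100 g/kWh
P = DO_demand / SAE_g = 3383.4 / 2100 = 1.61114 kW

1.61114 kW


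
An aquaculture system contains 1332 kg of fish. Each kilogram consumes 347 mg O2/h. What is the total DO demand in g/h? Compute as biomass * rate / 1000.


Total O2 consumption (mg/h) = 1332 kg * 347 mg/(kg*h) = 462204 mg/h
Convert to g/h: 462204 / 1000 = 462.204 g/h

462.204 g/h


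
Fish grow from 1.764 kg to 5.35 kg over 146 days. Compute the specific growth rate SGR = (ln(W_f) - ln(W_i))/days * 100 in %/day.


ln(W_f) = ln(5.35) = 1.6770966
ln(W_i) = ln(1.764) = 0.56758396
ln(W_f) - ln(W_i) = 1.6770966 - 0.56758396 = 1.1095126
SGR = 1.1095126 / 146 * 100 = 0.75994 %/day

0.75994 %/day


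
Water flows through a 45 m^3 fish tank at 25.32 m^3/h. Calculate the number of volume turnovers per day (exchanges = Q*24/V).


Daily flow volume = 25.32 m^3/h * 24 h = 607.68 m^3/day
Exchanges = daily flow / tank volume = 607.68 / 45 = 13.504 exchanges/day

13.504 exchanges/day


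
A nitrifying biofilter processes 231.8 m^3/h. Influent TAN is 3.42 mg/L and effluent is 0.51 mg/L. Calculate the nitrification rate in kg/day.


Concentration drop: TAN_in - TAN_out = 3.42 - 0.51 = 2.91 mg/L
Hourly TAN removed = Q * dTAN = 231.8 m^3/h * 2.91 mg/L = 674.538 g/h  (m^3/h * mg/L = g/h)
Daily TAN removed = 674.538 * 24 = 16188.912 g/day
Convert to kg/day: 16188.912 / 1000 = 16.188912 kg/day

16.188912 kg/day


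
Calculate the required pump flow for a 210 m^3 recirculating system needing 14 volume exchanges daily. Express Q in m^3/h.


Daily recirculation volume = 210 m^3 * 14 = 2940 m^3/day
Flow rate Q = daily volume / 24 h = 2940 / 24 = 122.5 m^3/h

122.5 m^3/h


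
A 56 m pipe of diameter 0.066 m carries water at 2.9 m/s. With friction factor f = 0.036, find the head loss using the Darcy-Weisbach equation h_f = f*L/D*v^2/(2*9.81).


v^2 = 2.9^2 = 8.41 m^2/s^2
L/D = 56/0.066 = 848.48485
h_f = f*(L/D)*v^2/(2g) = 0.036 * 848.48485 * 8.41 / 19.62 = 13.0931 m

13.0931 m


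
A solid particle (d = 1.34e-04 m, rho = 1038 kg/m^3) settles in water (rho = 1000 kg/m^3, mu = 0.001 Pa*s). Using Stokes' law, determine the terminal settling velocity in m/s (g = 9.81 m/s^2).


Density difference: rho_p - rho_f = 1038 - 1000 = 38 kg/m^3
d^2 = (1.34e-04)^2 = 1.7956e-08 m^2
Numerator = (rho_p - rho_f) * g * d^2 = 38 * 9.81 * 1.7956e-08 = 6.6936377e-06
Denominator = 18 * mu = 18 * 0.001 = 0.018
v_s = 6.6936377e-06 / 0.018 = 3.71869e-04 m/s
Check: Re = rho_f * v_s * d / mu = 1000 * 3.71869e-04 * 1.34e-04 / 0.001 = 0.0498 < 1, so Stokes' law applies.

3.71869e-04 m/s


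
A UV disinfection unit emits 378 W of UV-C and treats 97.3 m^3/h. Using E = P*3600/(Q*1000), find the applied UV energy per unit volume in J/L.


Energy delivered per hour = 378 W * 3600 s = 1360800 J/h
Volume treated per hour = 97.3 m^3/h * 1000 = 97300 L/h
dose = 1360800 / 97300 = 13.9856 J/L

13.9856 J/L


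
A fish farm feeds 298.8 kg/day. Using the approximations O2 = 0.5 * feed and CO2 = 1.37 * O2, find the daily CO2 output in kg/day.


O2 = 298.8 * 0.5 = 149.4
CO2 = 149.4 * 1.37 = 204.678

204.678 kg/day


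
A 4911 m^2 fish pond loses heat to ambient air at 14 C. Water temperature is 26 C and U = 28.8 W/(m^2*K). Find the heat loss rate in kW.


Temperature difference dT = 26 - 14 = 12 K
Heat loss (W) = U * A * dT = 28.8 * 4911 * 12 = 1697241.6 W
Convert to kW: 1697241.6 / 1000 = 1697.2416 kW

1697.2416 kW


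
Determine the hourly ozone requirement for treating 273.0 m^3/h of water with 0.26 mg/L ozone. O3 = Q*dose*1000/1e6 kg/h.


O3 demand (mg/h) = Q * dose * 1000 = 273.0 * 0.26 * 1000 = 70980 mg/h
Convert mg to kg: 70980 / 1e6 = 0.07098 kg/h

0.07098 kg/h


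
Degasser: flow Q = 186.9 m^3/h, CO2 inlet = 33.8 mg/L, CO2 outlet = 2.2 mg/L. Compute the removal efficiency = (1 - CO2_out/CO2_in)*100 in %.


CO2_out / CO2_in = 2.2 / 33.8 = 0.065088757
Fraction remaining = 0.065088757
efficiency = (1 - 0.065088757) * 100 = 93.4911 %

93.4911 %


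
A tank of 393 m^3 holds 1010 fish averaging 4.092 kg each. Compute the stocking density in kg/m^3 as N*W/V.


Total biomass = 1010 fish * 4.092 kg = 4132.92 kg
Density = total biomass / volume = 4132.92 / 393 = 10.5163 kg/m^3

10.5163 kg/m^3


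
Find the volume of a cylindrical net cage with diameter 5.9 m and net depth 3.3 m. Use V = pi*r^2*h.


r = d/2 = 5.9/2 = 2.95 m
Base area = pi*r^2 = pi*2.95^2 = 27.33971 m^2
Volume = 27.33971 * 3.3 = 90.221 m^3

90.221 m^3


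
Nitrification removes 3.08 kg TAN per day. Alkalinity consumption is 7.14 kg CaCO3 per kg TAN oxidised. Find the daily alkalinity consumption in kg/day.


Alkalinity factor: 7.14 kg CaCO3 consumed per kg TAN nitrified
alk = 3.08 kg TAN * 7.14 = 21.9912 kg CaCO3/day

21.9912 kg CaCO3/day


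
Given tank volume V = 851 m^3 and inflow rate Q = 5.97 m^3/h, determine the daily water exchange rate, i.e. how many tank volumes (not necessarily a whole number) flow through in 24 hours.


Daily flow volume = 5.97 m^3/h * 24 h = 143.28 m^3/day
Exchanges = daily flow / tank volume = 143.28 / 851 = 0.168367 exchanges/day

0.168367 exchanges/day


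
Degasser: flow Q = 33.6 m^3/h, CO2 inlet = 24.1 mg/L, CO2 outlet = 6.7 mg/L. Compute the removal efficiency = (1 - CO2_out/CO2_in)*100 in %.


CO2_out / CO2_in = 6.7 / 24.1 = 0.2780083
Fraction remaining = 0.2780083
efficiency = (1 - 0.2780083) * 100 = 72.1992 %

72.1992 %


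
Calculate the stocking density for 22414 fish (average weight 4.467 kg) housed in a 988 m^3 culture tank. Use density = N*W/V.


Total biomass = 22414 fish * 4.467 kg = 100123.338 kg
Density = total biomass / volume = 100123.338 / 988 = 101.339 kg/m^3

101.339 kg/m^3


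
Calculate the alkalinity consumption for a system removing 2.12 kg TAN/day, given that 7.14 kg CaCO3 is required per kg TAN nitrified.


Alkalinity factor: 7.14 kg CaCO3 consumed per kg TAN nitrified
alk = 2.12 kg TAN * 7.14 = 15.1368 kg CaCO3/day

15.1368 kg CaCO3/day


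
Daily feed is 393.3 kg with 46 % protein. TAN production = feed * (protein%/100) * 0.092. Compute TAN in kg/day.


Protein in feed = 393.3 * 46/100 = 180.918 kg/day
TAN = protein * 0.092 = 180.918 * 0.092 = 16.644456 kg/day

16.644456 kg/day


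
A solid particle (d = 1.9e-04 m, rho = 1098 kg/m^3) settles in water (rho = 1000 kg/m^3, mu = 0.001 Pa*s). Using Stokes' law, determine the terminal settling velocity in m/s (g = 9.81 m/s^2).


Density difference: rho_p - rho_f = 1098 - 1000 = 98 kg/m^3
d^2 = (1.9e-04)^2 = 3.61e-08 m^2
Numerator = (rho_p - rho_f) * g * d^2 = 98 * 9.81 * 3.61e-08 = 3.4705818e-05
Denominator = 18 * mu = 18 * 0.001 = 0.018
v_s = 3.4705818e-05 / 0.018 = 0.0019281 m/s
Check: Re = rho_f * v_s * d / mu = 1000 * 0.0019281 * 1.9e-04 / 0.001 = 0.366 < 1, so Stokes' law applies.

0.0019281 m/s


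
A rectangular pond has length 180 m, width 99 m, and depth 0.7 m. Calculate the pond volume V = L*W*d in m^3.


Base area = L * W = 180 * 99 = 17820 m^2
Volume = area * depth = 17820 * 0.7 = 12474 m^3

12474 m^3


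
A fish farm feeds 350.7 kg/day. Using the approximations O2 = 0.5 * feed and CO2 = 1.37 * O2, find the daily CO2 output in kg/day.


O2 = 350.7 * 0.5 = 175.35
CO2 = 175.35 * 1.37 = 240.2295

240.2295 kg/day


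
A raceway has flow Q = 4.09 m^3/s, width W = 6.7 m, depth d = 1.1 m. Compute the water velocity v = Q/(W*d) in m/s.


Cross-sectional area = W * d = 6.7 * 1.1 = 7.37 m^2
Velocity = Q / A = 4.09 / 7.37 = 0.554953 m/s

0.554953 m/s
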